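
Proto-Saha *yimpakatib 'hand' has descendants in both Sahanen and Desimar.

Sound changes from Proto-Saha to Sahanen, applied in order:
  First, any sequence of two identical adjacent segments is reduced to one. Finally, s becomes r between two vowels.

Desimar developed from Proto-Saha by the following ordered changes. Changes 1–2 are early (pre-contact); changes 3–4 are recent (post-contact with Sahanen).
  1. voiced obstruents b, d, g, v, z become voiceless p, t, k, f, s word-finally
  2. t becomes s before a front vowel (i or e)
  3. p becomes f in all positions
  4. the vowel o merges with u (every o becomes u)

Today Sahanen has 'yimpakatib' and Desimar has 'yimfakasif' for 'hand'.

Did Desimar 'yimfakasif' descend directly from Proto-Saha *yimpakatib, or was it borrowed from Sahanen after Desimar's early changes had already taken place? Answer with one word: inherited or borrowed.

If inherited, *yimpakatib would pass through all of Desimar's changes:
Desimar: *yimpakatib > yimpakatip > yimpakasip > yimfakasif  (by final devoicing, palatalisation, unconditioned shift)
If borrowed from Sahanen 'yimpakatib' after the early changes, it would undergo only the recent ones:
  rule 3 (unconditioned shift): yimpakatib → yimfakatib
  rule 4 (vowel merger): no change (yimfakatib)
  ⇒ as a loan: yimfakatib
Desimar 'yimfakasif' matches the inherited outcome exactly, so it is an inherited cognate, not a loan.

inherited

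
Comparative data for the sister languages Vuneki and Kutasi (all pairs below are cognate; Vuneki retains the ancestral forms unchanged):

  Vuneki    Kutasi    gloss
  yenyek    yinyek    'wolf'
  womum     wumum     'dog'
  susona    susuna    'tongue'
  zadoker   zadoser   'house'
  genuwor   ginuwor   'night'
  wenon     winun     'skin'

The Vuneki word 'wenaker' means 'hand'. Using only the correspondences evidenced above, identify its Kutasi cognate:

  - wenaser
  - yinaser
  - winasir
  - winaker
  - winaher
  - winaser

winaser

yenyek ~ yinyek, genuwor ~ ginuwor — Vuneki e corresponds to Kutasi i after a consonant, before a nasal.
zadoker ~ zadoser — Vuneki k corresponds to Kutasi s between vowels (before a front vowel).
Applying these to Vuneki 'wenaker':
  wenaker → winaker   (e→i after a consonant, before a nasal)
  winaker → winaser   (k→s between vowels (before a front vowel))
So the Kutasi cognate is 'winaser'.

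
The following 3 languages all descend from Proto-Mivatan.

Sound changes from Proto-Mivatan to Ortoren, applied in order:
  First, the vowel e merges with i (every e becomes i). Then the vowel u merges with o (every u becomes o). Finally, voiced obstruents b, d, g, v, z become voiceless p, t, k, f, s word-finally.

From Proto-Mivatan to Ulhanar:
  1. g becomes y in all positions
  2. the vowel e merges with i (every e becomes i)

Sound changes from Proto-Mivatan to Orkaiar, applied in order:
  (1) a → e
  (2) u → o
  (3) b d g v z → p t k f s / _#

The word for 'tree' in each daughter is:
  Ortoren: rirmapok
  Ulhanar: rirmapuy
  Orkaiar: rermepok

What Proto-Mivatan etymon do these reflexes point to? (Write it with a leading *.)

Position 2: Ortoren has i, Ulhanar has i, Orkaiar has e. Taking the neighbouring segments as reconstructed: Ortoren i could go back to *e or *i; Ulhanar i could go back to *e or *i; Orkaiar e could go back to *a or *e — the one source consistent with every daughter is *e.
Position 7: Ortoren has o, Ulhanar has u, Orkaiar has o. Ulhanar preserves u here (none of its changes turn any other segment into u), so the proto-segment is *u.
This points to *rermapug. Verify forward in each daughter:
Ortoren: start from *rermapug.
  rule 1 (vowel merger): rermapug → rirmapug
  rule 2 (vowel merger): rirmapug → rirmapog
  rule 3 (final devoicing): rirmapog → rirmapok
  ⇒ Ortoren rirmapok
Ulhanar: *rermapug
  rermapug → rermapuy   [unconditioned shift]
  rermapuy → rirmapuy   [vowel merger]
  giving Ulhanar rirmapuy.
Orkaiar: start from *rermapug.
  rule 1 (vowel merger): rermapug → rermepug
  rule 2 (vowel merger): rermepug → rermepog
  rule 3 (final devoicing): rermepog → rermepok
  ⇒ Orkaiar rermepok
No other proto-form is consistent with every reflex, so the reconstruction is *rermapug.

*rermapug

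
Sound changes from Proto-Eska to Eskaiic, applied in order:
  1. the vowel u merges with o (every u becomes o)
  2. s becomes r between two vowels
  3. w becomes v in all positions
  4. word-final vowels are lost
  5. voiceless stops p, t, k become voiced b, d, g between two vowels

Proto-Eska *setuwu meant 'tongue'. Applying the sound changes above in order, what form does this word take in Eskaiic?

sedov

Eskaiic: *setuwu
  setuwu → setowo   [vowel merger]
  setowo (rule 2 does not apply)
  setowo → setovo   [unconditioned shift]
  setovo → setov   [apocope]
  setov → sedov   [intervocalic voicing]
  giving Eskaiic sedov.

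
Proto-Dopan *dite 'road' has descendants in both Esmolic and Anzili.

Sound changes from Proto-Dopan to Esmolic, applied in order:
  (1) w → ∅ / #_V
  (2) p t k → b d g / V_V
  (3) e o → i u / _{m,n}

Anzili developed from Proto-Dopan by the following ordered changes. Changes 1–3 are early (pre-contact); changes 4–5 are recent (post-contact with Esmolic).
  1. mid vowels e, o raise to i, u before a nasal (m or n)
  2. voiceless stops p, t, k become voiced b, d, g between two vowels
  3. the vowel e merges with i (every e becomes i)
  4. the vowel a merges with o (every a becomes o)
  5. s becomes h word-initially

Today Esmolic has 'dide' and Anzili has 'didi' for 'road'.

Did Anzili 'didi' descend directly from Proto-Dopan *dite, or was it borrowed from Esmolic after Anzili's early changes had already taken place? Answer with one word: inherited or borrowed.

inherited

If inherited, *dite would pass through all of Anzili's changes:
Anzili: *dite
  dite (rule 1 does not apply)
  dite → dide   [intervocalic voicing]
  dide → didi   [vowel merger]
  didi (rule 4 does not apply)
  didi (rule 5 does not apply)
  giving Anzili didi.
If borrowed from Esmolic 'dide' after the early changes, it would undergo only the recent ones:
  rule 4 (vowel merger): no change (dide)
  rule 5 (debuccalisation): no change (dide)
  ⇒ as a loan: dide
Anzili 'didi' matches the inherited outcome exactly, so it is an inherited cognate, not a loan.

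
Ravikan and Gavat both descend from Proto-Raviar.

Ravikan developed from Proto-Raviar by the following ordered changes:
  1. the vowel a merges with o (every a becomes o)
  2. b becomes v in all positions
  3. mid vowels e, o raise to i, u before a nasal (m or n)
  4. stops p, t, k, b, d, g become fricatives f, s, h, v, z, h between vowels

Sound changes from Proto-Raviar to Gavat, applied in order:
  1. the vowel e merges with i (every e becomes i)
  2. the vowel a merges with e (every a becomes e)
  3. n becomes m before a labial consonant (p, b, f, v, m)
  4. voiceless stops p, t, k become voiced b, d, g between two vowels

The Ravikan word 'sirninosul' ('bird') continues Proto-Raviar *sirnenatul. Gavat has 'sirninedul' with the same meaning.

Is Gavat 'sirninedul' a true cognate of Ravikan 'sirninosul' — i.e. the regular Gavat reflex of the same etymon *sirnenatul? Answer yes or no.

yes

Derive the expected Gavat reflex of *sirnenatul:
Gavat: *sirnenatul > sirninatul > sirninetul > sirninedul  (by vowel merger, vowel merger, intervocalic voicing)
Gavat 'sirninedul' matches the regular reflex exactly, so the pair is cognate.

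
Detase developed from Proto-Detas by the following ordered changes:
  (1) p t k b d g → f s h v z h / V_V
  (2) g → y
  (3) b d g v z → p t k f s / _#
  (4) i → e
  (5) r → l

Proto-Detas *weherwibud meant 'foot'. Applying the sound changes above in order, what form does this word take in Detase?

wehelwevut

Detase: *weherwibud > weherwivud > weherwivut > weherwevut > wehelwevut  (by intervocalic lenition, final devoicing, vowel merger, unconditioned shift)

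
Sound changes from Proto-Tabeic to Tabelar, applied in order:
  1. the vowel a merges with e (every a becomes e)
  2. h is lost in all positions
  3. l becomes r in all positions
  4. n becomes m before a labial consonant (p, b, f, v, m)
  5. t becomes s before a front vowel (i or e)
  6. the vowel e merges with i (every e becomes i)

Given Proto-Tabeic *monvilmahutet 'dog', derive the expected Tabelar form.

momvirmiusit

Tabelar: start from *monvilmahutet.
  rule 1 (vowel merger): monvilmahutet → monvilmehutet
  rule 2 (h-loss): monvilmehutet → monvilmeutet
  rule 3 (unconditioned shift): monvilmeutet → monvirmeutet
  rule 4 (nasal place assimilation): monvirmeutet → momvirmeutet
  rule 5 (palatalisation): momvirmeutet → momvirmeuset
  rule 6 (vowel merger): momvirmeuset → momvirmiusit
  ⇒ Tabelar momvirmiusit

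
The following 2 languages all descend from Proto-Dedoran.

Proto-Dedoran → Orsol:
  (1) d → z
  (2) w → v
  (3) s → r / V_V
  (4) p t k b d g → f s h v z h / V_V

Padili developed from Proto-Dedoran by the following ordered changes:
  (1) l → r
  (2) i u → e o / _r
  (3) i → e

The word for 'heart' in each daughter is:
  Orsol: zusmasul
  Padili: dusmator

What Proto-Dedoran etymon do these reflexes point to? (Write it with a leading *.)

*dusmatul

Position 7: Orsol has u, Padili has o. Orsol preserves u here (none of its changes turn any other segment into u), so the proto-segment is *u.
Position 1: Orsol has z, Padili has d. Padili preserves d here (none of its changes turn any other segment into d), so the proto-segment is *d.
Verify the candidate proto-form against each daughter:
Orsol: start from *dusmatul.
  rule 1 (unconditioned shift): dusmatul → zusmatul
  rule 2: no change — zusmatul
  rule 3: no change — zusmatul
  rule 4 (intervocalic lenition): zusmatul → zusmasul
  ⇒ Orsol zusmasul
Padili: start from *dusmatul.
  rule 1 (unconditioned shift): dusmatul → dusmatur
  rule 2 (pre-rhotic lowering): dusmatur → dusmator
  rule 3: no change — dusmator
  ⇒ Padili dusmator
Only *dusmatul yields all of Orsol zusmasul, Padili dusmator.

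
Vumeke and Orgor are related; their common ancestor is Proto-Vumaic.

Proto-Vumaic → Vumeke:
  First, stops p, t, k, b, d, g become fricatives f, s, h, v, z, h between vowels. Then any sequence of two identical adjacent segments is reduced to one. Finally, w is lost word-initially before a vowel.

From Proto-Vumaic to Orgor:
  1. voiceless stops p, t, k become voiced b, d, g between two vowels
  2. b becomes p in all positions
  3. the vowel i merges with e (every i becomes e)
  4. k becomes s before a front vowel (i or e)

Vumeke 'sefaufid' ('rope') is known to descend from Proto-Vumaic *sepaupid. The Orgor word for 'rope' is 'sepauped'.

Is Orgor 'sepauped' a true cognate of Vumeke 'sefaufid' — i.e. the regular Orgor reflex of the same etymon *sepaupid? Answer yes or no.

Derive the expected Orgor reflex of *sepaupid:
Orgor: *sepaupid > sebaubid > sepaupid > sepauped  (by intervocalic voicing, unconditioned shift, vowel merger)
Orgor 'sepauped' matches the regular reflex exactly, so the pair is cognate.

yes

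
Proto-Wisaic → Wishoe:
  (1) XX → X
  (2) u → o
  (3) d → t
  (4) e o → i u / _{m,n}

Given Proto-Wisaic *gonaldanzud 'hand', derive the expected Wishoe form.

gunaltanzot

Wishoe: start from *gonaldanzud.
  rule 1: no change — gonaldanzud
  rule 2 (vowel merger): gonaldanzud → gonaldanzod
  rule 3 (unconditioned shift): gonaldanzod → gonaltanzot
  rule 4 (pre-nasal raising): gonaltanzot → gunaltanzot
  ⇒ Wishoe gunaltanzot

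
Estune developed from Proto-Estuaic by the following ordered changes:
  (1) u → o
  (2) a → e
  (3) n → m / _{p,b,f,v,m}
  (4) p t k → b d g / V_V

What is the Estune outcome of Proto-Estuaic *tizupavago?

tizobevego

Estune: *tizupavago
  tizupavago → tizopavago   [vowel merger]
  tizopavago → tizopevego   [vowel merger]
  tizopevego (rule 3 does not apply)
  tizopevego → tizobevego   [intervocalic voicing]
  giving Estune tizobevego.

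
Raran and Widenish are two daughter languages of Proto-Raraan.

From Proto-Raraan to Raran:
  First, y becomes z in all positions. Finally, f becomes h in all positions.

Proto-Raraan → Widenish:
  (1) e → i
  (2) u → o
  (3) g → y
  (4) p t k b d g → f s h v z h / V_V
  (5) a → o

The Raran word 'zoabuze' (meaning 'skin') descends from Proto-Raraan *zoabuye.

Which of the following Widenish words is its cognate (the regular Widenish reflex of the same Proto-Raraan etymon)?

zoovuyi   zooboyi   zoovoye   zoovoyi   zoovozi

zoovoyi

Widenish: *zoabuye > zoabuyi > zoaboyi > zoavoyi > zoovoyi  (by vowel merger, vowel merger, intervocalic lenition, vowel merger)
Among the options, 'zoovoyi' alone shows every Widenish change applied in order.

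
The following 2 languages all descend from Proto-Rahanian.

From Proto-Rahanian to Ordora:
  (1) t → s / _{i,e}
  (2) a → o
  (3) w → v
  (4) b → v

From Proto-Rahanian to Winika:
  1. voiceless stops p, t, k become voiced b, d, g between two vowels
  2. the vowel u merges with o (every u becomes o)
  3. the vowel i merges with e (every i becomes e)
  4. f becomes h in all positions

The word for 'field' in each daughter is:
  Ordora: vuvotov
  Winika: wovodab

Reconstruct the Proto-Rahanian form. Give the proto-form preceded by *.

*wuvotab

Position 5: Ordora has t, Winika has d. Ordora preserves t here (none of its changes turn any other segment into t), so the proto-segment is *t.
Position 7: Ordora has v, Winika has b. Taking the neighbouring segments as reconstructed: Ordora v could go back to *b or *v or *w; Winika b can only go back to *b — the one source consistent with every daughter is *b.
Position 2: Ordora has u, Winika has o. Ordora preserves u here (none of its changes turn any other segment into u), so the proto-segment is *u.
Verify the candidate proto-form against each daughter:
Ordora: *wuvotab > wuvotob > vuvotob > vuvotov  (by vowel merger, unconditioned shift, unconditioned shift)
Winika: start from *wuvotab.
  rule 1 (intervocalic voicing): wuvotab → wuvodab
  rule 2 (vowel merger): wuvodab → wovodab
  rule 3: no change — wovodab
  rule 4: no change — wovodab
  ⇒ Winika wovodab
Only *wuvotab yields all of Ordora vuvotov, Winika wovodab.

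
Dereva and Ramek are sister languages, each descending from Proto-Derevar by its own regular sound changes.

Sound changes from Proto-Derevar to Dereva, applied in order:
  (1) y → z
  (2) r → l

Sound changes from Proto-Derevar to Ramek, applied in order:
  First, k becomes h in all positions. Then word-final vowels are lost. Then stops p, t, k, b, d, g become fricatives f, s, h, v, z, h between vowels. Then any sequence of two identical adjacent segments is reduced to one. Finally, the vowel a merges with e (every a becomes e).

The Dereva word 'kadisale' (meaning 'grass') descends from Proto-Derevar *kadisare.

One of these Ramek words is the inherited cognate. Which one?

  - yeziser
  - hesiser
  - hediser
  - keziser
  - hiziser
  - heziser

Ramek: start from *kadisare.
  rule 1 (unconditioned shift): kadisare → hadisare
  rule 2 (apocope): hadisare → hadisar
  rule 3 (intervocalic lenition): hadisar → hazisar
  rule 4: no change — hazisar
  rule 5 (vowel merger): hazisar → heziser
  ⇒ Ramek heziser
The other candidates each miss or misapply at least one Ramek change.

heziser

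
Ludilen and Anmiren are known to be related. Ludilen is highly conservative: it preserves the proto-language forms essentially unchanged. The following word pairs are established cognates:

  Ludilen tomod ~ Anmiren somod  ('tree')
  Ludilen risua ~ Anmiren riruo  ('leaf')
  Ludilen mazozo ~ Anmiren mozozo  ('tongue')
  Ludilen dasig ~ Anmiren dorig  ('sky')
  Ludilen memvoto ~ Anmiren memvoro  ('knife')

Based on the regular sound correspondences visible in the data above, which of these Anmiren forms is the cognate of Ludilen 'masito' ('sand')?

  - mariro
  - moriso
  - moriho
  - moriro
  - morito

moriro

mazozo ~ mozozo, dasig ~ dorig — Ludilen a corresponds to Anmiren o after a consonant, before a consonant other than r, m, n, p, b, f, v.
dasig ~ dorig — Ludilen s corresponds to Anmiren r between vowels (before a front vowel).
memvoto ~ memvoro — Ludilen t corresponds to Anmiren r between vowels (before a back vowel).
Applying these to Ludilen 'masito':
  masito → mosito   (a→o after a consonant, before a consonant other than r, m, n, p, b, f, v)
  mosito → morito   (s→r between vowels (before a front vowel))
  morito → moriro   (t→r between vowels (before a back vowel))
So the Anmiren cognate is 'moriro'.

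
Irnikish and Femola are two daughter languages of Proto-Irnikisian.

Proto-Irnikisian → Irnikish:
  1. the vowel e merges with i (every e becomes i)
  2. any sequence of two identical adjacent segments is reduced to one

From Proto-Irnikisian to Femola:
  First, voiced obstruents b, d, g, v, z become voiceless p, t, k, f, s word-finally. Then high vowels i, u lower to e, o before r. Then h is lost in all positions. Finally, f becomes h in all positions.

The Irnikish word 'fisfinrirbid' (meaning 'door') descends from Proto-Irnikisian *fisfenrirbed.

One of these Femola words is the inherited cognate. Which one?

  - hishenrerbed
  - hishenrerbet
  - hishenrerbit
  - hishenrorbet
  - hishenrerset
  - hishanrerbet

Femola: start from *fisfenrirbed.
  rule 1 (final devoicing): fisfenrirbed → fisfenrirbet
  rule 2 (pre-rhotic lowering): fisfenrirbet → fisfenrerbet
  rule 3: no change — fisfenrerbet
  rule 4 (unconditioned shift): fisfenrerbet → hishenrerbet
  ⇒ Femola hishenrerbet
The other candidates each miss or misapply at least one Femola change.

hishenrerbet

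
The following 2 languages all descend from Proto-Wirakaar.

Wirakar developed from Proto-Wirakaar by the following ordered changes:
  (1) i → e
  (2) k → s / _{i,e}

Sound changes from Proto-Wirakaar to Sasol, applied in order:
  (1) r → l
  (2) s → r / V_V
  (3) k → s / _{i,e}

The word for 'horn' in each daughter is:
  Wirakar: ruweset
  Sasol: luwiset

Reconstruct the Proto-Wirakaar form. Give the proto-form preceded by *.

Position 5: Wirakar has s, Sasol has s. Taking the neighbouring segments as reconstructed: Wirakar s could go back to *k or *s; Sasol s can only go back to *k — the one source consistent with every daughter is *k.
Position 1: Wirakar has r, Sasol has l. Wirakar preserves r here (none of its changes turn any other segment into r), so the proto-segment is *r.
Position 4: Wirakar has e, Sasol has i. Sasol preserves i here (none of its changes turn any other segment into i), so the proto-segment is *i.
The remaining positions agree across the daughters. Check the candidate against every language:
Wirakar: *ruwiket > ruweket > ruweset  (by vowel merger, palatalisation)
Sasol: *ruwiket > luwiket > luwiset  (by unconditioned shift, palatalisation)
No other proto-form is consistent with every reflex, so the reconstruction is *ruwiket.

*ruwiket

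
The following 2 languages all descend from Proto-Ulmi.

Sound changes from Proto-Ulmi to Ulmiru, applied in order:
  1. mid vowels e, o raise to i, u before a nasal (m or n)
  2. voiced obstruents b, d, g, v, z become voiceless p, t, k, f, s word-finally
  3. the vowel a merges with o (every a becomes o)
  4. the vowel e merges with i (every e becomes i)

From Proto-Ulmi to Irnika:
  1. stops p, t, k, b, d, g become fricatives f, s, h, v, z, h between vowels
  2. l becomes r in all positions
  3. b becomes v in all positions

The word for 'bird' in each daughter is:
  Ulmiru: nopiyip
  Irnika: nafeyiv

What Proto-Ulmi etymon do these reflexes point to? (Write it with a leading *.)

*napeyib

Position 2: Ulmiru has o, Irnika has a. Irnika preserves a here (none of its changes turn any other segment into a), so the proto-segment is *a.
Position 4: Ulmiru has i, Irnika has e. Irnika preserves e here (none of its changes turn any other segment into e), so the proto-segment is *e.
Position 7: Ulmiru has p, Irnika has v. Taking the neighbouring segments as reconstructed: Ulmiru p could go back to *p or *b; Irnika v could go back to *b or *v — the one source consistent with every daughter is *b.
Verify the candidate proto-form against each daughter:
Ulmiru: *napeyib > napeyip > nopeyip > nopiyip  (by final devoicing, vowel merger, vowel merger)
Irnika: *napeyib
  napeyib → nafeyib   [intervocalic lenition]
  nafeyib (rule 2 does not apply)
  nafeyib → nafeyiv   [unconditioned shift]
  giving Irnika nafeyiv.
Only *napeyib yields all of Ulmiru nopiyip, Irnika nafeyiv.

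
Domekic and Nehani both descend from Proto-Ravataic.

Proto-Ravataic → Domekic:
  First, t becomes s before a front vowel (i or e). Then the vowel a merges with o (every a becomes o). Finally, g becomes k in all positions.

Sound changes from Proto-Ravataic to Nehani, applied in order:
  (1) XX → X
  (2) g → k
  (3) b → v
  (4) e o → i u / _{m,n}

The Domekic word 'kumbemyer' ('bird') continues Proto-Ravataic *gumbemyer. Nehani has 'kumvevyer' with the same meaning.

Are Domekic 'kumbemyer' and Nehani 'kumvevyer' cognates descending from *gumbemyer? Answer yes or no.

no

Derive the expected Nehani reflex of *gumbemyer:
Nehani: start from *gumbemyer.
  rule 1: no change — gumbemyer
  rule 2 (unconditioned shift): gumbemyer → kumbemyer
  rule 3 (unconditioned shift): kumbemyer → kumvemyer
  rule 4 (pre-nasal raising): kumvemyer → kumvimyer
  ⇒ Nehani kumvimyer
The regular Nehani reflex would be 'kumvimyer', but the attested form is 'kumvevyer'. The correspondence is irregular, so they are not cognates (the Nehani form has a different source).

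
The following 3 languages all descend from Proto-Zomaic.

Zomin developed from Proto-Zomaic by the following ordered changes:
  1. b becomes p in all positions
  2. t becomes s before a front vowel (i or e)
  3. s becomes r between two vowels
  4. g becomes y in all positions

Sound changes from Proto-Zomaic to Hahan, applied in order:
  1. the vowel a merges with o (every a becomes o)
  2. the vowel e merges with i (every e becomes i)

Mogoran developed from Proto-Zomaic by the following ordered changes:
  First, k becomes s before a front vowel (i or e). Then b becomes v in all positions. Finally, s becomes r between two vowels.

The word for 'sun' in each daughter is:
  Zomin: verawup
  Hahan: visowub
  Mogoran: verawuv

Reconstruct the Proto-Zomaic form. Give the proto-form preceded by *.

*vesawub

Position 2: Zomin has e, Hahan has i, Mogoran has e. Zomin preserves e here (none of its changes turn any other segment into e), so the proto-segment is *e.
Position 7: Zomin has p, Hahan has b, Mogoran has v. Hahan preserves b here (none of its changes turn any other segment into b), so the proto-segment is *b.
Verify the candidate proto-form against each daughter:
Zomin: start from *vesawub.
  rule 1 (unconditioned shift): vesawub → vesawup
  rule 2: no change — vesawup
  rule 3 (rhotacism): vesawup → verawup
  rule 4: no change — verawup
  ⇒ Zomin verawup
Hahan: start from *vesawub.
  rule 1 (vowel merger): vesawub → vesowub
  rule 2 (vowel merger): vesowub → visowub
  ⇒ Hahan visowub
Mogoran: *vesawub
  vesawub (rule 1 does not apply)
  vesawub → vesawuv   [unconditioned shift]
  vesawuv → verawuv   [rhotacism]
  giving Mogoran verawuv.
No other proto-form is consistent with every reflex, so the reconstruction is *vesawub.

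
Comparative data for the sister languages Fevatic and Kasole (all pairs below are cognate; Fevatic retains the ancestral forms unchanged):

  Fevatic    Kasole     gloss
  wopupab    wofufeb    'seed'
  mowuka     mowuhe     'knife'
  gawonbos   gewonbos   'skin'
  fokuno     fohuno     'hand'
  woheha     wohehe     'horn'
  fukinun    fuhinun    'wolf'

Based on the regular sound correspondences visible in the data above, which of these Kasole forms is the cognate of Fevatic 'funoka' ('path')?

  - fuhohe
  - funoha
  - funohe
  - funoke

funohe

mowuka ~ mowuhe — Fevatic k corresponds to Kasole h between vowels (before a back vowel).
mowuka ~ mowuhe, woheha ~ wohehe — Fevatic a corresponds to Kasole e word-finally.
Applying these to Fevatic 'funoka':
  funoka → funoha   (k→h between vowels (before a back vowel))
  funoha → funohe   (a→e word-finally)
So the Kasole cognate is 'funohe'.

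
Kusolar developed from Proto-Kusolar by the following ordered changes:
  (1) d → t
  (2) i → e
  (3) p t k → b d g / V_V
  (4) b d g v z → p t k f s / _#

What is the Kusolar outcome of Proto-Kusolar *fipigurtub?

Kusolar: *fipigurtub
  fipigurtub (rule 1 does not apply)
  fipigurtub → fepegurtub   [vowel merger]
  fepegurtub → febegurtub   [intervocalic voicing]
  febegurtub → febegurtup   [final devoicing]
  giving Kusolar febegurtup.

febegurtup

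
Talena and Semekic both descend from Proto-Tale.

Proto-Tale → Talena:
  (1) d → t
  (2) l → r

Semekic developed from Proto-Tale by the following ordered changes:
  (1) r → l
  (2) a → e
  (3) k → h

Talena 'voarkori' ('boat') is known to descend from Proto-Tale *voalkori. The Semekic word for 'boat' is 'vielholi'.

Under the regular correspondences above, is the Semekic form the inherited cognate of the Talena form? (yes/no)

Derive the expected Semekic reflex of *voalkori:
Semekic: start from *voalkori.
  rule 1 (unconditioned shift): voalkori → voalkoli
  rule 2 (vowel merger): voalkoli → voelkoli
  rule 3 (unconditioned shift): voelkoli → voelholi
  ⇒ Semekic voelholi
The regular Semekic reflex would be 'voelholi', but the attested form is 'vielholi'. The correspondence is irregular, so they are not cognates (the Semekic form has a different source).

no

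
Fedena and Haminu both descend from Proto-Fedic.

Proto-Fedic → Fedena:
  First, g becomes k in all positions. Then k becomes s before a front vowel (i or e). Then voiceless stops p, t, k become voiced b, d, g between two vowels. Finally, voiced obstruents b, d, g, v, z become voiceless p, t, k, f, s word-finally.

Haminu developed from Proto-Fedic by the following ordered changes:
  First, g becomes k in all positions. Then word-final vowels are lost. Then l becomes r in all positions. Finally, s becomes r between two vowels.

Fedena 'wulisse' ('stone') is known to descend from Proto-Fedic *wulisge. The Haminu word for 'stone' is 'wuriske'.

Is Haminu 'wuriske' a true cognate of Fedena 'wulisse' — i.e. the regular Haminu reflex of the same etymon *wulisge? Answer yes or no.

no

Derive the expected Haminu reflex of *wulisge:
Haminu: *wulisge
  wulisge → wuliske   [unconditioned shift]
  wuliske → wulisk   [apocope]
  wulisk → wurisk   [unconditioned shift]
  wurisk (rule 4 does not apply)
  giving Haminu wurisk.
The regular Haminu reflex would be 'wurisk', but the attested form is 'wuriske'. The correspondence is irregular, so they are not cognates (the Haminu form has a different source).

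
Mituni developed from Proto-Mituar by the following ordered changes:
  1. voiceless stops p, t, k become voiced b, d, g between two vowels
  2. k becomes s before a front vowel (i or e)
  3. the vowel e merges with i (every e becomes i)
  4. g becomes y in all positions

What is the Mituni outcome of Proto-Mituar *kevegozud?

siviyozud

Mituni: *kevegozud > sevegozud > sivigozud > siviyozud  (by palatalisation, vowel merger, unconditioned shift)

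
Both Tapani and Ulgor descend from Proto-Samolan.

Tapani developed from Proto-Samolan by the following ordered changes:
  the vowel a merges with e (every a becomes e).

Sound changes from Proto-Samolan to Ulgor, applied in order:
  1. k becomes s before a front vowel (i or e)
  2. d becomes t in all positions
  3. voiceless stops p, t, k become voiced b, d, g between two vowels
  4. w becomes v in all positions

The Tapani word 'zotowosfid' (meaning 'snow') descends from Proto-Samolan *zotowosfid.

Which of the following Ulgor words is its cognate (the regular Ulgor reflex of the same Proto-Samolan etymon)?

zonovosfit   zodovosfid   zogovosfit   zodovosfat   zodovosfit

Ulgor: *zotowosfid
  zotowosfid (rule 1 does not apply)
  zotowosfid → zotowosfit   [unconditioned shift]
  zotowosfit → zodowosfit   [intervocalic voicing]
  zodowosfit → zodovosfit   [unconditioned shift]
  giving Ulgor zodovosfit.
Only 'zodovosfit' matches the regular Ulgor development of *zotowosfid.

zodovosfit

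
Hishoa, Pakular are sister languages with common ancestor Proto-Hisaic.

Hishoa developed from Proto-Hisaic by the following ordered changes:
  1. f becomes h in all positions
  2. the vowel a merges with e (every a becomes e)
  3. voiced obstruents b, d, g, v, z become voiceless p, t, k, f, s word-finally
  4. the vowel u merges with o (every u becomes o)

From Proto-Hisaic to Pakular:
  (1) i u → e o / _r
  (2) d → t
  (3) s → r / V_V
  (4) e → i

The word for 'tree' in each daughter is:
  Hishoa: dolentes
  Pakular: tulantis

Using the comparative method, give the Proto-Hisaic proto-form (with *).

Position 7: Hishoa has e, Pakular has i. Taking the neighbouring segments as reconstructed: Hishoa e could go back to *a or *e; Pakular i could go back to *e or *i — the one source consistent with every daughter is *e.
Position 4: Hishoa has e, Pakular has a. Pakular preserves a here (none of its changes turn any other segment into a), so the proto-segment is *a.
Continuing position by position gives *dulantes; check it forward:
Hishoa: start from *dulantes.
  rule 1: no change — dulantes
  rule 2 (vowel merger): dulantes → dulentes
  rule 3: no change — dulentes
  rule 4 (vowel merger): dulentes → dolentes
  ⇒ Hishoa dolentes
Pakular: *dulantes > tulantes > tulantis  (by unconditioned shift, vowel merger)
Only *dulantes yields all of Hishoa dolentes, Pakular tulantis.

*dulantes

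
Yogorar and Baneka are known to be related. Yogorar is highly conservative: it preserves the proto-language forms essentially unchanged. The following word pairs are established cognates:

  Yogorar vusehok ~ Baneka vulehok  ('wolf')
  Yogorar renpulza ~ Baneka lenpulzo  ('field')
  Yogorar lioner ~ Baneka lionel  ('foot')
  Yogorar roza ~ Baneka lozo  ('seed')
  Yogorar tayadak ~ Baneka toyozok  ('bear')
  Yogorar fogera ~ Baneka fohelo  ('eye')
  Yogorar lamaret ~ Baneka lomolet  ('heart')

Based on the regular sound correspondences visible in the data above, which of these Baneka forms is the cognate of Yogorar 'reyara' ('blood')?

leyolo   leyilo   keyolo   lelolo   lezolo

renpulza ~ lenpulzo — Yogorar r corresponds to Baneka l word-initially before a front vowel.
lamaret ~ lomolet — Yogorar a corresponds to Baneka o after a consonant, before r.
fogera ~ fohelo — Yogorar r corresponds to Baneka l between vowels (before a back vowel).
renpulza ~ lenpulzo, roza ~ lozo — Yogorar a corresponds to Baneka o word-finally.
Applying these to Yogorar 'reyara':
  reyara → leyara   (r→l word-initially before a front vowel)
  leyara → leyora   (a→o after a consonant, before r)
  leyora → leyola   (r→l between vowels (before a back vowel))
  leyola → leyolo   (a→o word-finally)
So the Baneka cognate is 'leyolo'.

leyolo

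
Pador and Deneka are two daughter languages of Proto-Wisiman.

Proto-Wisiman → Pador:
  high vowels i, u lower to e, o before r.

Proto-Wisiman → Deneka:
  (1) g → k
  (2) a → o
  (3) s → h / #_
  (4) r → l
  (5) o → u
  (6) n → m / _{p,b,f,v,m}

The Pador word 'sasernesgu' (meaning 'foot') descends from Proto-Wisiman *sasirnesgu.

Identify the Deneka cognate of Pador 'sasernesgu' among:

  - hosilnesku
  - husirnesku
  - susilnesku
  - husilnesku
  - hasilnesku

husilnesku

Deneka: *sasirnesgu
  sasirnesgu → sasirnesku   [unconditioned shift]
  sasirnesku → sosirnesku   [vowel merger]
  sosirnesku → hosirnesku   [debuccalisation]
  hosirnesku → hosilnesku   [unconditioned shift]
  hosilnesku → husilnesku   [vowel merger]
  husilnesku (rule 6 does not apply)
  giving Deneka husilnesku.
The other candidates each miss or misapply at least one Deneka change.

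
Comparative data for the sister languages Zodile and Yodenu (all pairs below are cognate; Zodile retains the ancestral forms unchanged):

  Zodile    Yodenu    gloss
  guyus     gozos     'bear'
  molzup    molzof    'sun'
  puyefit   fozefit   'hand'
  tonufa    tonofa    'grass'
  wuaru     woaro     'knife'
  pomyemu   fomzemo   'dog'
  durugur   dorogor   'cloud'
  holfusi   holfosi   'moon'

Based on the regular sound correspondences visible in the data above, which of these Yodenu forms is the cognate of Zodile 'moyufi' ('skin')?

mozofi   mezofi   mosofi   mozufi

guyus ~ gozos — Zodile y corresponds to Yodenu z between vowels (before a back vowel).
tonufa ~ tonofa — Zodile u corresponds to Yodenu o after a consonant, before a labial obstruent.
Applying these to Zodile 'moyufi':
  moyufi → mozufi   (y→z between vowels (before a back vowel))
  mozufi → mozofi   (u→o after a consonant, before a labial obstruent)
So the Yodenu cognate is 'mozofi'.

mozofi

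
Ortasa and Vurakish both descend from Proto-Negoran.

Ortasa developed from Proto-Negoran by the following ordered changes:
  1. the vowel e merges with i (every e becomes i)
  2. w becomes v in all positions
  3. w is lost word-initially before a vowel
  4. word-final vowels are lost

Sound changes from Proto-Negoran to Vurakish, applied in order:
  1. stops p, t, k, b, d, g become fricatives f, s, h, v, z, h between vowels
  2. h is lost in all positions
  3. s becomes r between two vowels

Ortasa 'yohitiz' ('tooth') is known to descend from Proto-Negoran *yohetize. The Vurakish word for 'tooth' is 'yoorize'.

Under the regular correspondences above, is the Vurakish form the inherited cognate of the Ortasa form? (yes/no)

no

Derive the expected Vurakish reflex of *yohetize:
Vurakish: *yohetize
  yohetize → yohesize   [intervocalic lenition]
  yohesize → yoesize   [h-loss]
  yoesize → yoerize   [rhotacism]
  giving Vurakish yoerize.
The regular Vurakish reflex would be 'yoerize', but the attested form is 'yoorize'. The correspondence is irregular, so they are not cognates (the Vurakish form has a different source).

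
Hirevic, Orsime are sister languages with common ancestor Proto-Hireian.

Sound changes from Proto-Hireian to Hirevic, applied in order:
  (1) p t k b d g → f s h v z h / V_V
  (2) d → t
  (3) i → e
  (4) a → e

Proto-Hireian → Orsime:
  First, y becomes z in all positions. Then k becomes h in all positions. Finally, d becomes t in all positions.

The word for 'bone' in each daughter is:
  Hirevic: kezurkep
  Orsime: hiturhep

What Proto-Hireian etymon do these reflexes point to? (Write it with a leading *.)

*kidurkep

Position 6: Hirevic has k, Orsime has h. Hirevic preserves k here (none of its changes turn any other segment into k), so the proto-segment is *k.
Position 1: Hirevic has k, Orsime has h. Hirevic preserves k here (none of its changes turn any other segment into k), so the proto-segment is *k.
Position 3: Hirevic has z, Orsime has t. Taking the neighbouring segments as reconstructed: Hirevic z could go back to *d or *z; Orsime t could go back to *t or *d — the one source consistent with every daughter is *d.
Verify the candidate proto-form against each daughter:
Hirevic: *kidurkep
  kidurkep → kizurkep   [intervocalic lenition]
  kizurkep (rule 2 does not apply)
  kizurkep → kezurkep   [vowel merger]
  kezurkep (rule 4 does not apply)
  giving Hirevic kezurkep.
Orsime: *kidurkep
  kidurkep (rule 1 does not apply)
  kidurkep → hidurhep   [unconditioned shift]
  hidurhep → hiturhep   [unconditioned shift]
  giving Orsime hiturhep.
No other proto-form is consistent with every reflex, so the reconstruction is *kidurkep.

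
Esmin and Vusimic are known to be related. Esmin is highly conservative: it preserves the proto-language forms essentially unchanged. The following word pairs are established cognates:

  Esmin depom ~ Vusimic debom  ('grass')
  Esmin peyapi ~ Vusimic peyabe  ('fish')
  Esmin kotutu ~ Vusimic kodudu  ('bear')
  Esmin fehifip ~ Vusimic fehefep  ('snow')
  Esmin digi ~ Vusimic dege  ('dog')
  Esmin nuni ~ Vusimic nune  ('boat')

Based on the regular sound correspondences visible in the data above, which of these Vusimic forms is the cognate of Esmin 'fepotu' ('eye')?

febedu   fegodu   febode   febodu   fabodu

febodu

depom ~ debom — Esmin p corresponds to Vusimic b between vowels (before a back vowel).
kotutu ~ kodudu — Esmin t corresponds to Vusimic d between vowels (before a back vowel).
Applying these to Esmin 'fepotu':
  fepotu → febotu   (p→b between vowels (before a back vowel))
  febotu → febodu   (t→d between vowels (before a back vowel))
So the Vusimic cognate is 'febodu'.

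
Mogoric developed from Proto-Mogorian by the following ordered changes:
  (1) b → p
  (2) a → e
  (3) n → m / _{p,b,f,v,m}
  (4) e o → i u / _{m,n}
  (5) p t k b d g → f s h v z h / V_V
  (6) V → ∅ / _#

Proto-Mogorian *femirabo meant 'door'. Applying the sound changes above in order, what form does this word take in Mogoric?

Mogoric: *femirabo
  femirabo → femirapo   [unconditioned shift]
  femirapo → femirepo   [vowel merger]
  femirepo (rule 3 does not apply)
  femirepo → fimirepo   [pre-nasal raising]
  fimirepo → fimirefo   [intervocalic lenition]
  fimirefo → fimiref   [apocope]
  giving Mogoric fimiref.

fimiref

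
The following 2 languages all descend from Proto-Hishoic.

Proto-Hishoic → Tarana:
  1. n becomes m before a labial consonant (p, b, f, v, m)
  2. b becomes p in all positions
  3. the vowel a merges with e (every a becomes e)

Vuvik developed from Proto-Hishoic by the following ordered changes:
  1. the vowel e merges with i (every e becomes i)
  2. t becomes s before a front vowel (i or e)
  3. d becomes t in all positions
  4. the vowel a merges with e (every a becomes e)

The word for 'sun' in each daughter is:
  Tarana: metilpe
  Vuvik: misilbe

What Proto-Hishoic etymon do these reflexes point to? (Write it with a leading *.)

Position 6: Tarana has p, Vuvik has b. Vuvik preserves b here (none of its changes turn any other segment into b), so the proto-segment is *b.
Position 3: Tarana has t, Vuvik has s. Tarana preserves t here (none of its changes turn any other segment into t), so the proto-segment is *t.
Position 2: Tarana has e, Vuvik has i. Taking the neighbouring segments as reconstructed: Tarana e could go back to *a or *e; Vuvik i could go back to *e or *i — the one source consistent with every daughter is *e.
Continuing position by position gives *metilba; check it forward:
Tarana: start from *metilba.
  rule 1: no change — metilba
  rule 2 (unconditioned shift): metilba → metilpa
  rule 3 (vowel merger): metilpa → metilpe
  ⇒ Tarana metilpe
Vuvik: start from *metilba.
  rule 1 (vowel merger): metilba → mitilba
  rule 2 (palatalisation): mitilba → misilba
  rule 3: no change — misilba
  rule 4 (vowel merger): misilba → misilbe
  ⇒ Vuvik misilbe
Only *metilba yields all of Tarana metilpe, Vuvik misilbe.

*metilba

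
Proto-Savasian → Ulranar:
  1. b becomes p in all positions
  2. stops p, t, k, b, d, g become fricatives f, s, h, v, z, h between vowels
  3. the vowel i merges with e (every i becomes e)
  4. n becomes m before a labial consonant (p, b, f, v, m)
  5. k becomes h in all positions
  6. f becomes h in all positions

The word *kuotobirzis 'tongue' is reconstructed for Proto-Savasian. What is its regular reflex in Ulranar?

huosoherzes

Ulranar: *kuotobirzis > kuotopirzis > kuosofirzis > kuosoferzes > huosoferzes > huosoherzes  (by unconditioned shift, intervocalic lenition, vowel merger, unconditioned shift, unconditioned shift)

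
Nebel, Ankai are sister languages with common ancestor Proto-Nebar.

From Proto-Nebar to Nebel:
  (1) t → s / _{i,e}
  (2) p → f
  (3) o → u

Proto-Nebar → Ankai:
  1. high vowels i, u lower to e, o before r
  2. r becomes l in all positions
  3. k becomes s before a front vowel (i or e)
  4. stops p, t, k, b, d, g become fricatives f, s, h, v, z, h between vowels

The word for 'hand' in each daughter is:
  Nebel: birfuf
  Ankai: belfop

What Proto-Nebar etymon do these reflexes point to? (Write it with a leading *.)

*birfop

Position 5: Nebel has u, Ankai has o. Taking the neighbouring segments as reconstructed: Nebel u could go back to *o or *u; Ankai o can only go back to *o — the one source consistent with every daughter is *o.
Position 3: Nebel has r, Ankai has l. Nebel preserves r here (none of its changes turn any other segment into r), so the proto-segment is *r.
Continuing position by position gives *birfop; check it forward:
Nebel: start from *birfop.
  rule 1: no change — birfop
  rule 2 (unconditioned shift): birfop → birfof
  rule 3 (vowel merger): birfof → birfuf
  ⇒ Nebel birfuf
Ankai: start from *birfop.
  rule 1 (pre-rhotic lowering): birfop → berfop
  rule 2 (unconditioned shift): berfop → belfop
  rule 3: no change — belfop
  rule 4: no change — belfop
  ⇒ Ankai belfop
No other proto-form is consistent with every reflex, so the reconstruction is *birfop.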